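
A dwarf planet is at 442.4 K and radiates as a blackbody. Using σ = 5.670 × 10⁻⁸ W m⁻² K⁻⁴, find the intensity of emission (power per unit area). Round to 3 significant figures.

I ≈ 2.17×10³ W/m²

Stefan–Boltzmann: I = σT⁴ = 5.670×10⁻⁸ × (442.4)⁴ = 2.17×10³ W/m².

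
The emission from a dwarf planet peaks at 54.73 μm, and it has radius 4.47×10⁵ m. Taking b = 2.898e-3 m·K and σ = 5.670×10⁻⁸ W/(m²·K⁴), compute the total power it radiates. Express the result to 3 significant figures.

P ≈ 1.12×10¹² W

Wien's law: T = b/λ_max = 2.898×10⁻³/5.473×10⁻⁵ = 52.9508 K.
Surface area A = 4πR² = 4π(4.47×10⁵ m)² = 2.51087×10¹² m².
Then P = σAT⁴ = 5.670×10⁻⁸×2.51087×10¹²×(52.9508)⁴ = 1.12×10¹² W.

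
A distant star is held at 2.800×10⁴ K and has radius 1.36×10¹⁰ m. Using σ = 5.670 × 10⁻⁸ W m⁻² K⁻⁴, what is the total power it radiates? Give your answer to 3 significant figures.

Surface area A = 4πR² = 4π(1.36×10¹⁰ m)² = 2.32428×10²¹ m².
P = σAT⁴ = 5.670×10⁻⁸ × 2.32428×10²¹ × (2.800×10⁴)⁴ = 8.10×10³¹ W.

P ≈ 8.10×10³¹ W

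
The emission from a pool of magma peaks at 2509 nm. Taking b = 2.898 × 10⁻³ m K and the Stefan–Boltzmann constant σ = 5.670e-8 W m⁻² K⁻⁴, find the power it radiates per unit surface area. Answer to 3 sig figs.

I ≈ 1.01×10⁵ W/m²

Wien's law: T = b/λ_max = 2.898×10⁻³/2.509×10⁻⁶ = 1155.04 K.
Then I = σT⁴ = 5.670×10⁻⁸×(1155.04)⁴ = 1.01×10⁵ W/m².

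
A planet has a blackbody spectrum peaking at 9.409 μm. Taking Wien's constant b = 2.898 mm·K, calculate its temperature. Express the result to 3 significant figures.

T ≈ 308 K

Wien's law gives T = b/λ_max = (2.898×10⁻³ m·K)/(9.409×10⁻⁶ m) = 308 K.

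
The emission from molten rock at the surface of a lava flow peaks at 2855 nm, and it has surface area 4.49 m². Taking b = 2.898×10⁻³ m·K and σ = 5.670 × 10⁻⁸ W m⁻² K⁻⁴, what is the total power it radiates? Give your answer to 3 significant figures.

Wien's law: T = b/λ_max = 2.898×10⁻³/2.855×10⁻⁶ = 1015.06 K.
Area A = 4.49 m².
Then P = σAT⁴ = 5.670×10⁻⁸×4.49×(1015.06)⁴ = 2.70×10⁵ W.

P ≈ 2.70×10⁵ W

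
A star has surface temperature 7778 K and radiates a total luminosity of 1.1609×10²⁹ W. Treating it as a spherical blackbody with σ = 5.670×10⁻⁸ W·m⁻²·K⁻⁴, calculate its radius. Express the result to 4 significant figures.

L = 4πR²σT⁴ ⇒ R = √(L/(4πσT⁴)).
σT⁴ = 2.07518×10⁸ W/m², so R = √(1.1609×10²⁹/(4π×2.07518×10⁸)) = 6.672×10⁹ m.

R ≈ 6.672×10⁹ m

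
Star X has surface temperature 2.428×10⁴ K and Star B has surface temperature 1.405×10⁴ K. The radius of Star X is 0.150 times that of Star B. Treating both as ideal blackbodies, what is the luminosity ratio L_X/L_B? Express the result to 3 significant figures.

L ∝ R²T⁴, so L_X/L_B = (R_X/R_B)²(T_X/T_B)⁴ = (0.150)² × (2.428×10⁴/1.405×10⁴)⁴ = 0.0225 × 8.91845 = 0.201.

L_X/L_B ≈ 0.201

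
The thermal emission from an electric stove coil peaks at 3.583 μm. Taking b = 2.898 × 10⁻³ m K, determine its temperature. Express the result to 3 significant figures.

T ≈ 809 K

Wien's law gives T = b/λ_max = (2.898×10⁻³ m·K)/(3.583×10⁻⁶ m) = 809 K.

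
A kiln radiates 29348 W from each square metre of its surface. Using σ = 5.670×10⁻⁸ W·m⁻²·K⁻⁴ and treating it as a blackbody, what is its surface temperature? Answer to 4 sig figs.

T ≈ 848.2 K

I = σT⁴, so T = (I/σ)^(1/4) = (29348/(5.670×10⁻⁸))^(1/4) = 848.2 K.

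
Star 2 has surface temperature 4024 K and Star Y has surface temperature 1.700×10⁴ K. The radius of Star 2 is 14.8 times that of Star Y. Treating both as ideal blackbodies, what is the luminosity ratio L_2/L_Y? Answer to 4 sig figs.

L ∝ R²T⁴, so L_2/L_Y = (R_2/R_Y)²(T_2/T_Y)⁴ = (14.8)² × (4024/1.700×10⁴)⁴ = 219.04 × 3.13932×10⁻³ = 0.6876.

L_2/L_Y ≈ 0.6876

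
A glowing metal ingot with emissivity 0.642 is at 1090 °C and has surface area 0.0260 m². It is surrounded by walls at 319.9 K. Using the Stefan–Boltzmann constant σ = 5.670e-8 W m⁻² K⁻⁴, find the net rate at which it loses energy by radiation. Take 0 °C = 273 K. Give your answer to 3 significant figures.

Net loss ≈ 3.26×10³ W

T = 1090 °C + 273 = 1363 K.
Area A = 0.0260 m².
Net radiated power P_net = εσA(T⁴ − T₀⁴) = 0.642×5.670×10⁻⁸×0.0260×(1363⁴ − 319.9⁴).
T⁴ − T₀⁴ = 3.45131×10¹² − 1.04727×10¹⁰ = 3.44084×10¹² K⁴, so P_net = 3.26×10³ W.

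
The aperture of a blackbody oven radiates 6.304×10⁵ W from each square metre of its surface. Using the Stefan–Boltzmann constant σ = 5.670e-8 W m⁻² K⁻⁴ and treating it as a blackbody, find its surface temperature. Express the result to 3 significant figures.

T ≈ 1.83×10³ K

I = σT⁴, so T = (I/σ)^(1/4) = (6.304×10⁵/(5.670×10⁻⁸))^(1/4) = 1.83×10³ K.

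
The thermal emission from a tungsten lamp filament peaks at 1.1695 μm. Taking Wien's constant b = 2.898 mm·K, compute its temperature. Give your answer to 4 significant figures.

T ≈ 2478 K

Wien's law gives T = b/λ_max = (2.898×10⁻³ m·K)/(1.1695×10⁻⁶ m) = 2478 K.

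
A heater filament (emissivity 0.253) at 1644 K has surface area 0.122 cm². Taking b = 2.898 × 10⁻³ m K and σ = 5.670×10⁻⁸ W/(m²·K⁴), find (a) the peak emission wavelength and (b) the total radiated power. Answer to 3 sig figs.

(a) λ_max = b/T = 2.898×10⁻³/1644 = 1.763×10⁻⁶ m = 1.76 μm.
Area A = 0.122 cm² = 1.22×10⁻⁵ m².
(b) P = εσAT⁴ = 0.253×5.670×10⁻⁸×1.22×10⁻⁵×(1644)⁴ = 1.28 W.

λ_max ≈ 1.76 μm; P ≈ 1.28 W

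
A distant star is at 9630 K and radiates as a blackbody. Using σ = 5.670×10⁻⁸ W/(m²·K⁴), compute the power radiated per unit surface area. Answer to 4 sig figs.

I ≈ 4.876×10⁸ W/m²

Stefan–Boltzmann: I = σT⁴ = 5.670×10⁻⁸ × (9630)⁴ = 4.876×10⁸ W/m².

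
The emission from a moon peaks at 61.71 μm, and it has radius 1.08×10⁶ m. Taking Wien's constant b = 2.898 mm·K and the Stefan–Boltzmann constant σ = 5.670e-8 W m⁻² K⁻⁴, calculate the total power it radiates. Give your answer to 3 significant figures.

Wien's law: T = b/λ_max = 2.898×10⁻³/6.171×10⁻⁵ = 46.9616 K.
Surface area A = 4πR² = 4π(1.08×10⁶ m)² = 1.46574×10¹³ m².
Then P = σAT⁴ = 5.670×10⁻⁸×1.46574×10¹³×(46.9616)⁴ = 4.04×10¹² W.

P ≈ 4.04×10¹² W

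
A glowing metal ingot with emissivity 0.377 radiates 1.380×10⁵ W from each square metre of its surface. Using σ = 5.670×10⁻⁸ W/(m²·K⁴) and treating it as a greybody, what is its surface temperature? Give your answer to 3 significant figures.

I = εσT⁴, so T = (I/εσ)^(1/4) = (1.380×10⁵/(0.377×5.670×10⁻⁸))^(1/4) = 1.59×10³ K.

T ≈ 1.59×10³ K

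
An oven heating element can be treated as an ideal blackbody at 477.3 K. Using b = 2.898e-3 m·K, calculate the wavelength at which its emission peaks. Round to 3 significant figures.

λ_max ≈ 6.07 μm

Wien's displacement law: λ_max = b/T = (2.898×10⁻³ m·K)/(477.3 K) = 6.072×10⁻⁶ m.
That is 6.07 μm, in the infrared range.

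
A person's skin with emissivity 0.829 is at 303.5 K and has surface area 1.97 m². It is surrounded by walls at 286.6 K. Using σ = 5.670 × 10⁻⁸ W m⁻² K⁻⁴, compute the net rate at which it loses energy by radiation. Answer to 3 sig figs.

Area A = 1.97 m².
Net radiated power P_net = εσA(T⁴ − T₀⁴) = 0.829×5.670×10⁻⁸×1.97×(303.5⁴ − 286.6⁴).
T⁴ − T₀⁴ = 8.48467×10⁹ − 6.74691×10⁹ = 1.73776×10⁹ K⁴, so P_net = 161 W.

Net loss ≈ 161 W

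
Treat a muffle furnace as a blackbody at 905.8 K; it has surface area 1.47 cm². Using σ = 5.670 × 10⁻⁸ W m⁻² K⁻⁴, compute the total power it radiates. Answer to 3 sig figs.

P ≈ 5.61 W

Area A = 1.47 cm² = 1.47×10⁻⁴ m².
P = σAT⁴ = 5.670×10⁻⁸ × 1.47×10⁻⁴ × (905.8)⁴ = 5.61 W.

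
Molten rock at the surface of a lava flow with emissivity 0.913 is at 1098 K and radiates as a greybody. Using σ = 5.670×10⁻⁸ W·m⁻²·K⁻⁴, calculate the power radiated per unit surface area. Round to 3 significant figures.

Stefan–Boltzmann: I = εσT⁴ = 0.913 × 5.670×10⁻⁸ × (1098)⁴ = 7.52×10⁴ W/m².

I ≈ 7.52×10⁴ W/m²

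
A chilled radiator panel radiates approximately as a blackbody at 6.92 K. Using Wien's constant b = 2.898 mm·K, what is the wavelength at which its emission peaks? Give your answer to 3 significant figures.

Wien's displacement law: λ_max = b/T = (2.898×10⁻³ m·K)/(6.92 K) = 4.188×10⁻⁴ m.
That is 0.419 mm, in the infrared range.

λ_max ≈ 0.419 mm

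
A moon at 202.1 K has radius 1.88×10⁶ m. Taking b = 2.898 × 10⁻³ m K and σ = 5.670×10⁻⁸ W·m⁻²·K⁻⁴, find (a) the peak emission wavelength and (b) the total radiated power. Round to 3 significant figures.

λ_max ≈ 14.3 μm; P ≈ 4.20×10¹⁵ W

(a) λ_max = b/T = 2.898×10⁻³/202.1 = 1.434×10⁻⁵ m = 14.3 μm.
Surface area A = 4πR² = 4π(1.88×10⁶ m)² = 4.44146×10¹³ m².
(b) P = σAT⁴ = 5.670×10⁻⁸×4.44146×10¹³×(202.1)⁴ = 4.20×10¹⁵ W.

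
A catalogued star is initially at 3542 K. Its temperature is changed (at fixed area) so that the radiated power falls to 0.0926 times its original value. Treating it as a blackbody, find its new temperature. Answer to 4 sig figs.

P ∝ T⁴, so T₂/T₁ = (P₂/P₁)^(1/4) = (0.0926)^(1/4) = 0.551636.
T₂ = 3542 × 0.551636 = 1954 K.

T₂ ≈ 1954 K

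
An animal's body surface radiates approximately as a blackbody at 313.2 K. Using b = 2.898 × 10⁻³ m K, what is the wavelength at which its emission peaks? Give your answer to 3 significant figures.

Wien's displacement law: λ_max = b/T = (2.898×10⁻³ m·K)/(313.2 K) = 9.253×10⁻⁶ m.
That is 9.25 μm, in the infrared range.

λ_max ≈ 9.25 μm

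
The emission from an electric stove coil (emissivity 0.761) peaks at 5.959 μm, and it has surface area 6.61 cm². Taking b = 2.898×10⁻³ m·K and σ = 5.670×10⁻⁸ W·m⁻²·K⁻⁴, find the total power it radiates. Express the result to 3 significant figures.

Wien's law: T = b/λ_max = 2.898×10⁻³/5.959×10⁻⁶ = 486.323 K.
Area A = 6.61 cm² = 6.61×10⁻⁴ m².
Then P = εσAT⁴ = 0.761×5.670×10⁻⁸×6.61×10⁻⁴×(486.323)⁴ = 1.60 W.

P ≈ 1.60 W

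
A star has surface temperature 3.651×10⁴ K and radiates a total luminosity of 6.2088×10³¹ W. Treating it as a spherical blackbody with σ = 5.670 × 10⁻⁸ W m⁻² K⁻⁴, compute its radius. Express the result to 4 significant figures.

R ≈ 7.003×10⁹ m

L = 4πR²σT⁴ ⇒ R = √(L/(4πσT⁴)).
σT⁴ = 1.00747×10¹¹ W/m², so R = √(6.2088×10³¹/(4π×1.00747×10¹¹)) = 7.003×10⁹ m.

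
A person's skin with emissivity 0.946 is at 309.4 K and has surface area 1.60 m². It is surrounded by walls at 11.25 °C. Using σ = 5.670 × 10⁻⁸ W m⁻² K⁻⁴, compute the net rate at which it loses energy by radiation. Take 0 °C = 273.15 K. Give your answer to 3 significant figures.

Net loss ≈ 225 W

Surroundings: T = 11.25 °C + 273.15 = 284.40 K.
Area A = 1.60 m².
Net radiated power P_net = εσA(T⁴ − T₀⁴) = 0.946×5.670×10⁻⁸×1.60×(309.4⁴ − 284.40⁴).
T⁴ − T₀⁴ = 9.16392×10⁹ − 6.54212×10⁹ = 2.62180×10⁹ K⁴, so P_net = 225 W.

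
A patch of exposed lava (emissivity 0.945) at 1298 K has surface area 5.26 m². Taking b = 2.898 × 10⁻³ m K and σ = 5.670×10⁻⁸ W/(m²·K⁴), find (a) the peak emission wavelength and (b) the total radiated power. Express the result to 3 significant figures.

λ_max ≈ 2.23×10³ nm; P ≈ 8.00×10⁵ W

(a) λ_max = b/T = 2.898×10⁻³/1298 = 2.233×10⁻⁶ m = 2.23×10³ nm.
Area A = 5.26 m².
(b) P = εσAT⁴ = 0.945×5.670×10⁻⁸×5.26×(1298)⁴ = 8.00×10⁵ W.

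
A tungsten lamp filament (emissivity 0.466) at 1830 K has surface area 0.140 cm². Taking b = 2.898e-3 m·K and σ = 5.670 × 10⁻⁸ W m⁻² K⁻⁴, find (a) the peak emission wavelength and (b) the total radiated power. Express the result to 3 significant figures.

λ_max ≈ 1.58 μm; P ≈ 4.15 W

(a) λ_max = b/T = 2.898×10⁻³/1830 = 1.584×10⁻⁶ m = 1.58 μm.
Area A = 0.140 cm² = 1.40×10⁻⁵ m².
(b) P = εσAT⁴ = 0.466×5.670×10⁻⁸×1.40×10⁻⁵×(1830)⁴ = 4.15 W.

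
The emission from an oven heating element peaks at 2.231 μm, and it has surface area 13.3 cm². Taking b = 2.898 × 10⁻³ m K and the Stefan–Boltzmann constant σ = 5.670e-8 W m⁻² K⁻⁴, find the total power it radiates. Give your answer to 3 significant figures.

Wien's law: T = b/λ_max = 2.898×10⁻³/2.231×10⁻⁶ = 1298.97 K.
Area A = 13.3 cm² = 1.33×10⁻³ m².
Then P = σAT⁴ = 5.670×10⁻⁸×1.33×10⁻³×(1298.97)⁴ = 215 W.

P ≈ 215 W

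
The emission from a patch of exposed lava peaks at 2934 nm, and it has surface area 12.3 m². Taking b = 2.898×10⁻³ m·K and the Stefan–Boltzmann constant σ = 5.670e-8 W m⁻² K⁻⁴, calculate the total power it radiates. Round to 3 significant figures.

P ≈ 6.64×10⁵ W

Wien's law: T = b/λ_max = 2.898×10⁻³/2.934×10⁻⁶ = 987.730 K.
Area A = 12.3 m².
Then P = σAT⁴ = 5.670×10⁻⁸×12.3×(987.730)⁴ = 6.64×10⁵ W.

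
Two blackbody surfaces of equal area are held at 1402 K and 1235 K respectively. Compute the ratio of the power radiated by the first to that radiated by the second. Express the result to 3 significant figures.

P₁/P₂ ≈ 1.66

With equal areas, P₁/P₂ = (T₁/T₂)⁴ = (1402/1235)⁴ = 1.66.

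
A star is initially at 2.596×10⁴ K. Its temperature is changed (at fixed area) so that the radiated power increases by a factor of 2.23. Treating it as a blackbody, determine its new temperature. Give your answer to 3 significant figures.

T₂ ≈ 3.17×10⁴ K

P ∝ T⁴, so T₂/T₁ = (P₂/P₁)^(1/4) = (2.23)^(1/4) = 1.22201.
T₂ = 2.596×10⁴ × 1.22201 = 3.17×10⁴ K.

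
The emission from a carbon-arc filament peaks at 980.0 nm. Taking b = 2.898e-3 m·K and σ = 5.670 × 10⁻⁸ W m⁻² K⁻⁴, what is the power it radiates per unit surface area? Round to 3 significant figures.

I ≈ 4.34×10⁶ W/m²

Wien's law: T = b/λ_max = 2.898×10⁻³/9.800×10⁻⁷ = 2957.14 K.
Then I = σT⁴ = 5.670×10⁻⁸×(2957.14)⁴ = 4.34×10⁶ W/m².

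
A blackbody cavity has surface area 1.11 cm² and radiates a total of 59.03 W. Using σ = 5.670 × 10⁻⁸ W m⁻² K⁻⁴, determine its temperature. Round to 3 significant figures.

T ≈ 1.75×10³ K

Area A = 1.11 cm² = 1.11×10⁻⁴ m².
P = σAT⁴ ⇒ T = (P/(σA))^(1/4) = (59.03/(5.670×10⁻⁸×1.11×10⁻⁴))^(1/4) = 1.75×10³ K.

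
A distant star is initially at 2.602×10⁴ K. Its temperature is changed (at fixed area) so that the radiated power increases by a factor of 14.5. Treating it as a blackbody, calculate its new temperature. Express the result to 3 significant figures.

T₂ ≈ 5.08×10⁴ K

P ∝ T⁴, so T₂/T₁ = (P₂/P₁)^(1/4) = (14.5)^(1/4) = 1.95138.
T₂ = 2.602×10⁴ × 1.95138 = 5.08×10⁴ K.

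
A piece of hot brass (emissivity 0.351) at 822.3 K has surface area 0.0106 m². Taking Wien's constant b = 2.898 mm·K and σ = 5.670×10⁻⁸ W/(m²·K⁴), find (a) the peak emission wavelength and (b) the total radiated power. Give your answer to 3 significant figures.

(a) λ_max = b/T = 2.898×10⁻³/822.3 = 3.524×10⁻⁶ m = 3.52 μm.
Area A = 0.0106 m².
(b) P = εσAT⁴ = 0.351×5.670×10⁻⁸×0.0106×(822.3)⁴ = 96.5 W.

λ_max ≈ 3.52 μm; P ≈ 96.5 W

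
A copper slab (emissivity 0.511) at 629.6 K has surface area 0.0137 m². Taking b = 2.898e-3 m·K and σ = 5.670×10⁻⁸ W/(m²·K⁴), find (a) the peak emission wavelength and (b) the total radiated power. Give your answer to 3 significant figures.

(a) λ_max = b/T = 2.898×10⁻³/629.6 = 4.603×10⁻⁶ m = 4.60 μm.
Area A = 0.0137 m².
(b) P = εσAT⁴ = 0.511×5.670×10⁻⁸×0.0137×(629.6)⁴ = 62.4 W.

λ_max ≈ 4.60 μm; P ≈ 62.4 W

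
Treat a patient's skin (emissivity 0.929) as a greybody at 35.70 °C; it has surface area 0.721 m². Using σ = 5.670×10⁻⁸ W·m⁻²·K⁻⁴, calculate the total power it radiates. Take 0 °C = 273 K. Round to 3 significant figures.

P ≈ 345 W

T = 35.70 °C + 273 = 308.70 K.
Area A = 0.721 m².
P = εσAT⁴ = 0.929 × 5.670×10⁻⁸ × 0.721 × (308.70)⁴ = 345 W.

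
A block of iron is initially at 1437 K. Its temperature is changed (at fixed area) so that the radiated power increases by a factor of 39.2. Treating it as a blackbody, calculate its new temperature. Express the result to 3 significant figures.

T₂ ≈ 3.60×10³ K

P ∝ T⁴, so T₂/T₁ = (P₂/P₁)^(1/4) = (39.2)^(1/4) = 2.50220.
T₂ = 1437 × 2.50220 = 3.60×10³ K.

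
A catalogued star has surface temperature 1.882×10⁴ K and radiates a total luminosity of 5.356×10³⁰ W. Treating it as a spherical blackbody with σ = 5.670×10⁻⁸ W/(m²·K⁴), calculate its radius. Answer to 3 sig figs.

R ≈ 7.74×10⁹ m

L = 4πR²σT⁴ ⇒ R = √(L/(4πσT⁴)).
σT⁴ = 7.11314×10⁹ W/m², so R = √(5.356×10³⁰/(4π×7.11314×10⁹)) = 7.74×10⁹ m.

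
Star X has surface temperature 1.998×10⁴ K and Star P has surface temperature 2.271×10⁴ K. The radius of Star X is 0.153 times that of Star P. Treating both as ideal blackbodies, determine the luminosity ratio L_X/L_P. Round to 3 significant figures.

L ∝ R²T⁴, so L_X/L_P = (R_X/R_P)²(T_X/T_P)⁴ = (0.153)² × (1.998×10⁴/2.271×10⁴)⁴ = 0.023409 × 0.599119 = 0.0140.

L_X/L_P ≈ 0.0140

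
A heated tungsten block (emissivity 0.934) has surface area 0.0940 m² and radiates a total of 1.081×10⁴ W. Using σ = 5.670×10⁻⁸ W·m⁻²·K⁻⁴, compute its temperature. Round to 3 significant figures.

Area A = 0.0940 m².
P = εσAT⁴ ⇒ T = (P/(εσA))^(1/4) = (1.081×10⁴/(0.934×5.670×10⁻⁸×0.0940))^(1/4) = 1.21×10³ K.

T ≈ 1.21×10³ K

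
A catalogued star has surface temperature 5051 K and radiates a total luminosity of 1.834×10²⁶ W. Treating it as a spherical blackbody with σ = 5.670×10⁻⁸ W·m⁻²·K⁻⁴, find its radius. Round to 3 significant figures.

R ≈ 6.29×10⁸ m

L = 4πR²σT⁴ ⇒ R = √(L/(4πσT⁴)).
σT⁴ = 3.69056×10⁷ W/m², so R = √(1.834×10²⁶/(4π×3.69056×10⁷)) = 6.29×10⁸ m.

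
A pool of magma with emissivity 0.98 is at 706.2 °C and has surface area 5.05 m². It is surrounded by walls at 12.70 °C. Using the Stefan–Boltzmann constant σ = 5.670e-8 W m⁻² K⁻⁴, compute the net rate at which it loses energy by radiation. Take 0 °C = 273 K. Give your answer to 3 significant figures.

T = 706.2 °C + 273 = 979.2 K.
Surroundings: T = 12.70 °C + 273 = 285.70 K.
Area A = 5.05 m².
Net radiated power P_net = εσA(T⁴ − T₀⁴) = 0.98×5.670×10⁻⁸×5.05×(979.2⁴ − 285.70⁴).
T⁴ − T₀⁴ = 9.19360×10¹¹ − 6.66256×10⁹ = 9.12697×10¹¹ K⁴, so P_net = 2.56×10⁵ W.

Net loss ≈ 2.56×10⁵ W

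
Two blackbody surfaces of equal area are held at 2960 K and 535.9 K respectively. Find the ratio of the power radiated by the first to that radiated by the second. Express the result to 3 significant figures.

P₁/P₂ ≈ 931

With equal areas, P₁/P₂ = (T₁/T₂)⁴ = (2960/535.9)⁴ = 931.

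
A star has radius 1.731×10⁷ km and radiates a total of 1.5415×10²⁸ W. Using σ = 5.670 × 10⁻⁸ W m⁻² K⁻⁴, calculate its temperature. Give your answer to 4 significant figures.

Surface area A = 4πR² = 4π(1.731×10¹⁰ m)² = 3.76534×10²¹ m².
P = σAT⁴ ⇒ T = (P/(σA))^(1/4) = (1.5415×10²⁸/(5.670×10⁻⁸×3.76534×10²¹))^(1/4) = 2915 K.

T ≈ 2915 K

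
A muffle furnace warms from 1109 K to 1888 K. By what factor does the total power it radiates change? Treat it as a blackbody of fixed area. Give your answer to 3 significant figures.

P₂/P₁ ≈ 8.40

P ∝ T⁴, so P₂/P₁ = (T₂/T₁)⁴ = (1888/1109)⁴ = (1.70243)⁴ = 8.40.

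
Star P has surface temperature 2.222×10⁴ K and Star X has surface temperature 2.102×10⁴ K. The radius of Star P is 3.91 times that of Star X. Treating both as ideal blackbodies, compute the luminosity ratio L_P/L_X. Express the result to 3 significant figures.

L ∝ R²T⁴, so L_P/L_X = (R_P/R_X)²(T_P/T_X)⁴ = (3.91)² × (2.222×10⁴/2.102×10⁴)⁴ = 15.2881 × 1.24866 = 19.1.

L_P/L_X ≈ 19.1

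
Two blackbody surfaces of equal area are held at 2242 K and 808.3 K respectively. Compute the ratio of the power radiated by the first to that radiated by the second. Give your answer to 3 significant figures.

With equal areas, P₁/P₂ = (T₁/T₂)⁴ = (2242/808.3)⁴ = 59.2.

P₁/P₂ ≈ 59.2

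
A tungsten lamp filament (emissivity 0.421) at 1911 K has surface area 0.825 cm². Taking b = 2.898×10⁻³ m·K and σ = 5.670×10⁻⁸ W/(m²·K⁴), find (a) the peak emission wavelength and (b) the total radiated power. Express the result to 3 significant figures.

λ_max ≈ 1.52×10³ nm; P ≈ 26.3 W

(a) λ_max = b/T = 2.898×10⁻³/1911 = 1.516×10⁻⁶ m = 1.52×10³ nm.
Area A = 0.825 cm² = 8.25×10⁻⁵ m².
(b) P = εσAT⁴ = 0.421×5.670×10⁻⁸×8.25×10⁻⁵×(1911)⁴ = 26.3 W.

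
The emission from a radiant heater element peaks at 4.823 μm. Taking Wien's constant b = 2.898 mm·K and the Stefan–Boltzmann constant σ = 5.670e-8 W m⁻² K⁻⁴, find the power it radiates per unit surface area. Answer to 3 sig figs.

I ≈ 7.39×10³ W/m²

Wien's law: T = b/λ_max = 2.898×10⁻³/4.823×10⁻⁶ = 600.871 K.
Then I = σT⁴ = 5.670×10⁻⁸×(600.871)⁴ = 7.39×10³ W/m².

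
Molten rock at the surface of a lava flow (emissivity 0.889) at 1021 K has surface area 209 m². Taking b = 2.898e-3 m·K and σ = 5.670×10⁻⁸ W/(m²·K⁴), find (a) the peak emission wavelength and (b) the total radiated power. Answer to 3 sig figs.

λ_max ≈ 2.84 μm; P ≈ 1.14×10⁷ W

(a) λ_max = b/T = 2.898×10⁻³/1021 = 2.838×10⁻⁶ m = 2.84 μm.
Area A = 209 m².
(b) P = εσAT⁴ = 0.889×5.670×10⁻⁸×209×(1021)⁴ = 1.14×10⁷ W.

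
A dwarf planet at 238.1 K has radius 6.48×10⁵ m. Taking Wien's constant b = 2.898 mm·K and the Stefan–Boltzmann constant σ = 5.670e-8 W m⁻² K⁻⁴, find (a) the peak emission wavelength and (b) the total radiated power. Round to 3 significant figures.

(a) λ_max = b/T = 2.898×10⁻³/238.1 = 1.217×10⁻⁵ m = 12.2 μm.
Surface area A = 4πR² = 4π(6.48×10⁵ m)² = 5.27667×10¹² m².
(b) P = σAT⁴ = 5.670×10⁻⁸×5.27667×10¹²×(238.1)⁴ = 9.62×10¹⁴ W.

λ_max ≈ 12.2 μm; P ≈ 9.62×10¹⁴ W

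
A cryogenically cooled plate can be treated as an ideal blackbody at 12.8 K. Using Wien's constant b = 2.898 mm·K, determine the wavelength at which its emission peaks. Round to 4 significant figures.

λ_max ≈ 226.4 μm

Wien's displacement law: λ_max = b/T = (2.898×10⁻³ m·K)/(12.8 K) = 2.2641×10⁻⁴ m.
That is 226.4 μm, in the infrared range.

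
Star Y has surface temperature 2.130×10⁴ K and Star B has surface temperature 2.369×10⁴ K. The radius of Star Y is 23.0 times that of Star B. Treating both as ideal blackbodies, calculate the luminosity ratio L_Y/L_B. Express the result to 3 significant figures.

L ∝ R²T⁴, so L_Y/L_B = (R_Y/R_B)²(T_Y/T_B)⁴ = (23.0)² × (2.130×10⁴/2.369×10⁴)⁴ = 529 × 0.653519 = 346.

L_Y/L_B ≈ 346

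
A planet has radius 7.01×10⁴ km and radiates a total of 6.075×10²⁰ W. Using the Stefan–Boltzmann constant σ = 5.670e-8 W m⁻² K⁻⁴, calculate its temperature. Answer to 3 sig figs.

T ≈ 645 K

Surface area A = 4πR² = 4π(7.01×10⁷ m)² = 6.17513×10¹⁶ m².
P = σAT⁴ ⇒ T = (P/(σA))^(1/4) = (6.075×10²⁰/(5.670×10⁻⁸×6.17513×10¹⁶))^(1/4) = 645 K.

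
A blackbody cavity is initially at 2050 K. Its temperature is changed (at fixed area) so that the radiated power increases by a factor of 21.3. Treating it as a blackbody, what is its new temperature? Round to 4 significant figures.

T₂ ≈ 4404 K

P ∝ T⁴, so T₂/T₁ = (P₂/P₁)^(1/4) = (21.3)^(1/4) = 2.14830.
T₂ = 2050 × 2.14830 = 4404 K.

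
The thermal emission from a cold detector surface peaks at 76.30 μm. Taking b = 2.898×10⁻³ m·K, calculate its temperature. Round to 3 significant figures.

Wien's law gives T = b/λ_max = (2.898×10⁻³ m·K)/(7.630×10⁻⁵ m) = 38.0 K.

T ≈ 38.0 K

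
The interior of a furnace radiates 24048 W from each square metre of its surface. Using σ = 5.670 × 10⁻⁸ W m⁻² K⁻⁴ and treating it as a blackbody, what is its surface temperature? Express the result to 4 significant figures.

I = σT⁴, so T = (I/σ)^(1/4) = (24048/(5.670×10⁻⁸))^(1/4) = 807.0 K.

T ≈ 807.0 K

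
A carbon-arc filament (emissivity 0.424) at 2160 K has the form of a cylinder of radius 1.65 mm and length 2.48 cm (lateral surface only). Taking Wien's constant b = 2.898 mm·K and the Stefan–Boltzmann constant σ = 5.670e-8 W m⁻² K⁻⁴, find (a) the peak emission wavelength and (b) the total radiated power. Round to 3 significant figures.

(a) λ_max = b/T = 2.898×10⁻³/2160 = 1.342×10⁻⁶ m = 1.34 μm.
Lateral area A = 2πrL = 2π×1.65×10⁻³×0.0248 = 2.57108×10⁻⁴ m².
(b) P = εσAT⁴ = 0.424×5.670×10⁻⁸×2.57108×10⁻⁴×(2160)⁴ = 135 W.

λ_max ≈ 1.34 μm; P ≈ 135 W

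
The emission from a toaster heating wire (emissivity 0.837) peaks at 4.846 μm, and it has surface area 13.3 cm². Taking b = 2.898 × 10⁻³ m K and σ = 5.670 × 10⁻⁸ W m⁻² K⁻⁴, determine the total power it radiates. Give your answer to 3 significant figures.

Wien's law: T = b/λ_max = 2.898×10⁻³/4.846×10⁻⁶ = 598.019 K.
Area A = 13.3 cm² = 1.33×10⁻³ m².
Then P = εσAT⁴ = 0.837×5.670×10⁻⁸×1.33×10⁻³×(598.019)⁴ = 8.07 W.

P ≈ 8.07 W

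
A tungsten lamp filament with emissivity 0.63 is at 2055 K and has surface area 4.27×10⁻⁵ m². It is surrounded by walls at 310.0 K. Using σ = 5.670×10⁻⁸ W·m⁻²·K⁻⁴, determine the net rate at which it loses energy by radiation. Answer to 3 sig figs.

Area A = 4.27×10⁻⁵ m².
Net radiated power P_net = εσA(T⁴ − T₀⁴) = 0.63×5.670×10⁻⁸×4.27×10⁻⁵×(2055⁴ − 310.0⁴).
T⁴ − T₀⁴ = 1.78339×10¹³ − 9.23521×10⁹ = 1.78247×10¹³ K⁴, so P_net = 27.2 W.

Net loss ≈ 27.2 W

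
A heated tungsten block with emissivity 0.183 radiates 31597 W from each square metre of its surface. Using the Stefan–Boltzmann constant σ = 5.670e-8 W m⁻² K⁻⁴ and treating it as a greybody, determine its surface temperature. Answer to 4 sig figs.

I = εσT⁴, so T = (I/εσ)^(1/4) = (31597/(0.183×5.670×10⁻⁸))^(1/4) = 1321 K.

T ≈ 1321 K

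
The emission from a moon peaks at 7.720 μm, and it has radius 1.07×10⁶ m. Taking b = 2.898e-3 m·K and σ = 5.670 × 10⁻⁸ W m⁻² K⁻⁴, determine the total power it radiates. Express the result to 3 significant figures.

P ≈ 1.62×10¹⁶ W

Wien's law: T = b/λ_max = 2.898×10⁻³/7.720×10⁻⁶ = 375.389 K.
Surface area A = 4πR² = 4π(1.07×10⁶ m)² = 1.43872×10¹³ m².
Then P = σAT⁴ = 5.670×10⁻⁸×1.43872×10¹³×(375.389)⁴ = 1.62×10¹⁶ W.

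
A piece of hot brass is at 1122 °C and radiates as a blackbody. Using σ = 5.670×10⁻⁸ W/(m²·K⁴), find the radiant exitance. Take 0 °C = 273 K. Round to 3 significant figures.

I ≈ 2.15×10⁵ W/m²

T = 1122 °C + 273 = 1395 K.
Stefan–Boltzmann: I = σT⁴ = 5.670×10⁻⁸ × (1395)⁴ = 2.15×10⁵ W/m².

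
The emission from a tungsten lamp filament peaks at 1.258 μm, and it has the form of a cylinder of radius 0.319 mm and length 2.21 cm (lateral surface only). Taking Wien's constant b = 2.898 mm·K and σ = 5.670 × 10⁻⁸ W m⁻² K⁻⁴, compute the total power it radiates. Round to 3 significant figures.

P ≈ 70.7 W

Wien's law: T = b/λ_max = 2.898×10⁻³/1.258×10⁻⁶ = 2303.66 K.
Lateral area A = 2πrL = 2π×3.19×10⁻⁴×0.0221 = 4.42958×10⁻⁵ m².
Then P = σAT⁴ = 5.670×10⁻⁸×4.42958×10⁻⁵×(2303.66)⁴ = 70.7 W.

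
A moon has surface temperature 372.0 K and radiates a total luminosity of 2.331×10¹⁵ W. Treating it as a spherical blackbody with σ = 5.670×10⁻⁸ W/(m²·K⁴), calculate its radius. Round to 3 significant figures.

L = 4πR²σT⁴ ⇒ R = √(L/(4πσT⁴)).
σT⁴ = 1085.81 W/m², so R = √(2.331×10¹⁵/(4π×1085.81)) = 4.13×10⁵ m.

R ≈ 4.13×10⁵ m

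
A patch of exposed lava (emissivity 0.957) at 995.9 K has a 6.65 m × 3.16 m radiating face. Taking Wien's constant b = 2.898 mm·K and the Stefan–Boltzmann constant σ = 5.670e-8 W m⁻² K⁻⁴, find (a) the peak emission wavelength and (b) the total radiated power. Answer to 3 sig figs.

λ_max ≈ 2.91×10³ nm; P ≈ 1.12×10⁶ W

(a) λ_max = b/T = 2.898×10⁻³/995.9 = 2.910×10⁻⁶ m = 2.91×10³ nm.
Area A = 6.65 × 3.16 = 21.014 m².
(b) P = εσAT⁴ = 0.957×5.670×10⁻⁸×21.014×(995.9)⁴ = 1.12×10⁶ W.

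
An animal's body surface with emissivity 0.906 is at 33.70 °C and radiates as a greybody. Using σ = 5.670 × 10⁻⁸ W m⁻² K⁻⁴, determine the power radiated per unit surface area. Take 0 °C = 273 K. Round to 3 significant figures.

T = 33.70 °C + 273 = 306.70 K.
Stefan–Boltzmann: I = εσT⁴ = 0.906 × 5.670×10⁻⁸ × (306.70)⁴ = 455 W/m².

I ≈ 455 W/m²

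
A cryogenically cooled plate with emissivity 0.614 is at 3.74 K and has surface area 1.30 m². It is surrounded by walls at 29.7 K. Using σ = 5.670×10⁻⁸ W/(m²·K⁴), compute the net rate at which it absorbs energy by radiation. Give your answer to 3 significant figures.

Area A = 1.30 m².
Net radiated power P_net = εσA(T⁴ − T₀⁴) = 0.614×5.670×10⁻⁸×1.30×(3.74⁴ − 29.7⁴).
T⁴ − T₀⁴ = 195.653 − 7.78083×10⁵ = -7.77887×10⁵ K⁴, so P_net = -0.0352 W — negative, meaning a net gain of 0.0352 W.

Net gain ≈ 0.0352 W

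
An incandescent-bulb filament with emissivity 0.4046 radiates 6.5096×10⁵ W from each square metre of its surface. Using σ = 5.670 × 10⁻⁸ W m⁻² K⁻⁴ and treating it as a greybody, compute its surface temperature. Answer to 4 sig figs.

T ≈ 2308 K

I = εσT⁴, so T = (I/εσ)^(1/4) = (6.5096×10⁵/(0.4046×5.670×10⁻⁸))^(1/4) = 2308 K.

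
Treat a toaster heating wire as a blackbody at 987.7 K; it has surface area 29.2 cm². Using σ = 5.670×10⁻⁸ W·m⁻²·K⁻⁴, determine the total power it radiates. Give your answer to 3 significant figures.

Area A = 29.2 cm² = 2.92×10⁻³ m².
P = σAT⁴ = 5.670×10⁻⁸ × 2.92×10⁻³ × (987.7)⁴ = 158 W.

P ≈ 158 W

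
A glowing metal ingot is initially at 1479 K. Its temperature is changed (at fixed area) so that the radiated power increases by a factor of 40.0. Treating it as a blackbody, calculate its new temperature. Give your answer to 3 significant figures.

T₂ ≈ 3.72×10³ K

P ∝ T⁴, so T₂/T₁ = (P₂/P₁)^(1/4) = (40.0)^(1/4) = 2.51487.
T₂ = 1479 × 2.51487 = 3.72×10³ K.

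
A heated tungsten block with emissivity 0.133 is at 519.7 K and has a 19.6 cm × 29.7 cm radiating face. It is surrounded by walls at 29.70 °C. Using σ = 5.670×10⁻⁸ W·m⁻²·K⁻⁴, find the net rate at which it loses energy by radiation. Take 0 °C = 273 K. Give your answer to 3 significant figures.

Surroundings: T = 29.70 °C + 273 = 302.70 K.
Area A = 0.196 × 0.297 = 0.058212 m².
Net radiated power P_net = εσA(T⁴ − T₀⁴) = 0.133×5.670×10⁻⁸×0.058212×(519.7⁴ − 302.70⁴).
T⁴ − T₀⁴ = 7.29476×10¹⁰ − 8.39556×10⁹ = 6.45520×10¹⁰ K⁴, so P_net = 28.3 W.

Net loss ≈ 28.3 W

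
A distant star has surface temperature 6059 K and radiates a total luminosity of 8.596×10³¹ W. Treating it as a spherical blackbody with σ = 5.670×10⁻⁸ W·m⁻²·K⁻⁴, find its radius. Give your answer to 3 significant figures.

R ≈ 2.99×10¹¹ m

L = 4πR²σT⁴ ⇒ R = √(L/(4πσT⁴)).
σT⁴ = 7.64165×10⁷ W/m², so R = √(8.596×10³¹/(4π×7.64165×10⁷)) = 2.99×10¹¹ m.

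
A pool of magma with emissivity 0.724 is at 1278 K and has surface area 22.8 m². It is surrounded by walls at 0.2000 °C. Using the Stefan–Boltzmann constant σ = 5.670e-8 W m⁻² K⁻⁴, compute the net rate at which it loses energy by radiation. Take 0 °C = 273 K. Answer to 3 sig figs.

Net loss ≈ 2.49×10⁶ W

Surroundings: T = 0.2000 °C + 273 = 273.2000 K.
Area A = 22.8 m².
Net radiated power P_net = εσA(T⁴ − T₀⁴) = 0.724×5.670×10⁻⁸×22.8×(1278⁴ − 273.2000⁴).
T⁴ − T₀⁴ = 2.66762×10¹² − 5.57087×10⁹ = 2.66205×10¹² K⁴, so P_net = 2.49×10⁶ W.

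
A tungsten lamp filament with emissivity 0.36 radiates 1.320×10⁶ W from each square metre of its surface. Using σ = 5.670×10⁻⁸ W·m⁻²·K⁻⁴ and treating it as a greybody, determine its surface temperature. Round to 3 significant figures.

I = εσT⁴, so T = (I/εσ)^(1/4) = (1.320×10⁶/(0.36×5.670×10⁻⁸))^(1/4) = 2.84×10³ K.

T ≈ 2.84×10³ K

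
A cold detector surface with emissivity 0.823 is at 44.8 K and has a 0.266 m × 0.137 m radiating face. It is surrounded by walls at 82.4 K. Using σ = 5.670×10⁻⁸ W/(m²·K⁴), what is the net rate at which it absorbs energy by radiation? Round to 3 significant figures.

Area A = 0.266 × 0.137 = 0.036442 m².
Net radiated power P_net = εσA(T⁴ − T₀⁴) = 0.823×5.670×10⁻⁸×0.036442×(44.8⁴ − 82.4⁴).
T⁴ − T₀⁴ = 4.02821×10⁶ − 4.61008×10⁷ = -4.20726×10⁷ K⁴, so P_net = -0.0715 W — negative, meaning a net gain of 0.0715 W.

Net gain ≈ 0.0715 W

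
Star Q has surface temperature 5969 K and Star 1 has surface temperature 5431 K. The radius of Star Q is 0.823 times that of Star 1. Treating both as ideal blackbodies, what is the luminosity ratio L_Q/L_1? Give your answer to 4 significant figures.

L_Q/L_1 ≈ 0.9883

L ∝ R²T⁴, so L_Q/L_1 = (R_Q/R_1)²(T_Q/T_1)⁴ = (0.823)² × (5969/5431)⁴ = 0.677329 × 1.45911 = 0.9883.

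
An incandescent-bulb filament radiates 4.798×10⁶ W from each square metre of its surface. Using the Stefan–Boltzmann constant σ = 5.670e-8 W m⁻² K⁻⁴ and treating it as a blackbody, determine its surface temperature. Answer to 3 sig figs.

I = σT⁴, so T = (I/σ)^(1/4) = (4.798×10⁶/(5.670×10⁻⁸))^(1/4) = 3.03×10³ K.

T ≈ 3.03×10³ K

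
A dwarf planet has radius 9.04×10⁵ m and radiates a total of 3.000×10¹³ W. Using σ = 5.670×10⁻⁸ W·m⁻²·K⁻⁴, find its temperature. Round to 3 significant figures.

T ≈ 84.7 K

Surface area A = 4πR² = 4π(9.04×10⁵ m)² = 1.02694×10¹³ m².
P = σAT⁴ ⇒ T = (P/(σA))^(1/4) = (3.000×10¹³/(5.670×10⁻⁸×1.02694×10¹³))^(1/4) = 84.7 K.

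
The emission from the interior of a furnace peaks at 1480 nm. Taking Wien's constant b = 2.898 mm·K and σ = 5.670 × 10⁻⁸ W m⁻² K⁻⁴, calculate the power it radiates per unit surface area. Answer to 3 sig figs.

I ≈ 8.34×10⁵ W/m²

Wien's law: T = b/λ_max = 2.898×10⁻³/1.480×10⁻⁶ = 1958.11 K.
Then I = σT⁴ = 5.670×10⁻⁸×(1958.11)⁴ = 8.34×10⁵ W/m².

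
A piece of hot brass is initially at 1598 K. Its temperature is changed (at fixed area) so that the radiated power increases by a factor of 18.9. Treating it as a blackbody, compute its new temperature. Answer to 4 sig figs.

P ∝ T⁴, so T₂/T₁ = (P₂/P₁)^(1/4) = (18.9)^(1/4) = 2.08505.
T₂ = 1598 × 2.08505 = 3332 K.

T₂ ≈ 3332 K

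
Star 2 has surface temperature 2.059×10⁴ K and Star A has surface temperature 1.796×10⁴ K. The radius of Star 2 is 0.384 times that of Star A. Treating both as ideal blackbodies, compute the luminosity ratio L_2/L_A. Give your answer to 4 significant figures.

L_2/L_A ≈ 0.2547

L ∝ R²T⁴, so L_2/L_A = (R_2/R_A)²(T_2/T_A)⁴ = (0.384)² × (2.059×10⁴/1.796×10⁴)⁴ = 0.147456 × 1.72743 = 0.2547.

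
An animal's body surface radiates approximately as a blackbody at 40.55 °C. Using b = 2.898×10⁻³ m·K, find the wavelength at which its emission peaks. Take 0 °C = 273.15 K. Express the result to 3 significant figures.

λ_max ≈ 9.24 μm

T = 40.55 °C + 273.15 = 313.70 K.
Wien's displacement law: λ_max = b/T = (2.898×10⁻³ m·K)/(313.70 K) = 9.238×10⁻⁶ m.
That is 9.24 μm, in the infrared range.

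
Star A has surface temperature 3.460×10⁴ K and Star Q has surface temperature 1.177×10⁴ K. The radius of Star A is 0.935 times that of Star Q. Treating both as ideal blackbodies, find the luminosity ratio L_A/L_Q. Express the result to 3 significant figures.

L_A/L_Q ≈ 65.3

L ∝ R²T⁴, so L_A/L_Q = (R_A/R_Q)²(T_A/T_Q)⁴ = (0.935)² × (3.460×10⁴/1.177×10⁴)⁴ = 0.874225 × 74.6790 = 65.3.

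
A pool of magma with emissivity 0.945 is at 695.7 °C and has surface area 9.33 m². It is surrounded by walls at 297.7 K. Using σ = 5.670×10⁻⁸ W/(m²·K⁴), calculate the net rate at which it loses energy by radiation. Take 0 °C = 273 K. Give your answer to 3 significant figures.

Net loss ≈ 4.36×10⁵ W

T = 695.7 °C + 273 = 968.7 K.
Area A = 9.33 m².
Net radiated power P_net = εσA(T⁴ − T₀⁴) = 0.945×5.670×10⁻⁸×9.33×(968.7⁴ − 297.7⁴).
T⁴ − T₀⁴ = 8.80556×10¹¹ − 7.85444×10⁹ = 8.72702×10¹¹ K⁴, so P_net = 4.36×10⁵ W.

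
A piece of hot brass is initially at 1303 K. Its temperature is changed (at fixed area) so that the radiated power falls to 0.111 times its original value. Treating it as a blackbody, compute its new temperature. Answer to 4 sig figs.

P ∝ T⁴, so T₂/T₁ = (P₂/P₁)^(1/4) = (0.111)^(1/4) = 0.577206.
T₂ = 1303 × 0.577206 = 752.1 K.

T₂ ≈ 752.1 K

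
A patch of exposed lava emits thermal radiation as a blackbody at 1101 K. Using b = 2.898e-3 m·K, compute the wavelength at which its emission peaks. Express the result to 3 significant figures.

Wien's displacement law: λ_max = b/T = (2.898×10⁻³ m·K)/(1101 K) = 2.632×10⁻⁶ m.
That is 2.63 μm, in the infrared range.

λ_max ≈ 2.63 μm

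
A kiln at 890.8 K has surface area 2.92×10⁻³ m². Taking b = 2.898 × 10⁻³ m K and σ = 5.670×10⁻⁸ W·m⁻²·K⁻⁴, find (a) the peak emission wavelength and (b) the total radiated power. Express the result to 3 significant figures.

λ_max ≈ 3.25 μm; P ≈ 104 W

(a) λ_max = b/T = 2.898×10⁻³/890.8 = 3.253×10⁻⁶ m = 3.25 μm.
Area A = 2.92×10⁻³ m².
(b) P = σAT⁴ = 5.670×10⁻⁸×2.92×10⁻³×(890.8)⁴ = 104 W.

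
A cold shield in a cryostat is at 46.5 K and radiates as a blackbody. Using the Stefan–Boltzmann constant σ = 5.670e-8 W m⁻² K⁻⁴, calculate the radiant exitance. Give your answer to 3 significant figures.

I ≈ 0.265 W/m²

Stefan–Boltzmann: I = σT⁴ = 5.670×10⁻⁸ × (46.5)⁴ = 0.265 W/m².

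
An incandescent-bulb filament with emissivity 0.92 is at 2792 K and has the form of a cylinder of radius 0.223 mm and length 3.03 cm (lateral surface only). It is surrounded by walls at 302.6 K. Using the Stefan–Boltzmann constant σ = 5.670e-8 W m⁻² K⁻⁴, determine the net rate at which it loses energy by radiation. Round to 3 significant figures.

Lateral area A = 2πrL = 2π×2.23×10⁻⁴×0.0303 = 4.24549×10⁻⁵ m².
Net radiated power P_net = εσA(T⁴ − T₀⁴) = 0.92×5.670×10⁻⁸×4.24549×10⁻⁵×(2792⁴ − 302.6⁴).
T⁴ − T₀⁴ = 6.07661×10¹³ − 8.38447×10⁹ = 6.07577×10¹³ K⁴, so P_net = 135 W.

Net loss ≈ 135 W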